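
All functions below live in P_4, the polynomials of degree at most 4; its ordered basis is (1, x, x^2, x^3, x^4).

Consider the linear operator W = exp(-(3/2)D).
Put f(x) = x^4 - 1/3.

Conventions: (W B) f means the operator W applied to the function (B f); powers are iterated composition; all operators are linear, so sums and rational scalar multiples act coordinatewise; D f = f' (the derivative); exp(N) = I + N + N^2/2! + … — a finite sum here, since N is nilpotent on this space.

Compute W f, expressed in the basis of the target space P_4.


order-1 term: -6x^3
order-2 term: (27/2)x^2
order-3 term: -(27/2)x
order-4 term: 81/16
the series for exp(-(3/2)D) f terminates at order 4
exp(-(3/2)D) f = x^4 - 6x^3 + (27/2)x^2 - (27/2)x + 227/48

the image equals g(x) = x^4 - 6x^3 + (27/2)x^2 - (27/2)x + 227/48


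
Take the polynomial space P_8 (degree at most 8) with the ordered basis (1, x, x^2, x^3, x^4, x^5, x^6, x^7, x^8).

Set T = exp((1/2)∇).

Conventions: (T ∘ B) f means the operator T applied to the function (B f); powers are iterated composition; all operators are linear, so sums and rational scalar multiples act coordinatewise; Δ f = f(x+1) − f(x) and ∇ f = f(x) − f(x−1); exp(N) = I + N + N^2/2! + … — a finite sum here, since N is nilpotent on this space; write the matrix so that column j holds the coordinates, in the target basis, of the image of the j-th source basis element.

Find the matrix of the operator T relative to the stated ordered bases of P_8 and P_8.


image of 1: 1
image of x: x + 1/2
image of x^2: x^2 + x - 1/4
image of x^3: x^3 + (3/2)x^2 - (3/4)x - 1/8
image of x^4: x^4 + 2x^3 - (3/2)x^2 - (1/2)x + 9/16
image of x^5: x^5 + (5/2)x^4 - (5/2)x^3 - (5/4)x^2 + (45/16)x - 23/32
image of x^6: x^6 + 3x^5 - (15/4)x^4 - (5/2)x^3 + (135/16)x^2 - (69/16)x - 25/64
image of x^7: x^7 + (7/2)x^6 - (21/4)x^5 - (35/8)x^4 + (315/16)x^3 - (483/32)x^2 - (175/64)x + 583/128
image of x^8: x^8 + 4x^7 - 7x^6 - 7x^5 + (315/8)x^4 - (161/4)x^3 - (175/16)x^2 + (583/16)x - 3087/256
each image's coordinates form column j of the matrix

the matrix is [[1, 1/2, -1/4, -1/8, 9/16, -23/32, -25/64, 583/128, -3087/256]; [0, 1, 1, -3/4, -1/2, 45/16, -69/16, -175/64, 583/16]; [0, 0, 1, 3/2, -3/2, -5/4, 135/16, -483/32, -175/16]; [0, 0, 0, 1, 2, -5/2, -5/2, 315/16, -161/4]; [0, 0, 0, 0, 1, 5/2, -15/4, -35/8, 315/8]; [0, 0, 0, 0, 0, 1, 3, -21/4, -7]; [0, 0, 0, 0, 0, 0, 1, 7/2, -7]; [0, 0, 0, 0, 0, 0, 0, 1, 4]; [0, 0, 0, 0, 0, 0, 0, 0, 1]] (rows listed top to bottom)


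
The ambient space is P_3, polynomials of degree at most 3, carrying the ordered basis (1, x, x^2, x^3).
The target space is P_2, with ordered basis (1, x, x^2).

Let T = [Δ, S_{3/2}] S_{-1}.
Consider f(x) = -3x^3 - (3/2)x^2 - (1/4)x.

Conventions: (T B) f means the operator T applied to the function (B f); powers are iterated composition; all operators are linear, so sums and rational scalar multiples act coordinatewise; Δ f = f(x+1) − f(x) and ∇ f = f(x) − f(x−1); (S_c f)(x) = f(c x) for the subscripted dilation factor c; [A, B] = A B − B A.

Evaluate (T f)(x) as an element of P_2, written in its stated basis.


S_{-1} f = 3x^3 - (3/2)x^2 + (1/4)x
S_{3/2} S_{-1} f = (81/8)x^3 - (27/8)x^2 + (3/8)x
Δ S_{3/2} S_{-1} f = (243/8)x^2 + (189/8)x + 57/8
Δ S_{-1} f = 9x^2 + 6x + 7/4
S_{3/2} Δ S_{-1} f = (81/4)x^2 + 9x + 7/4
[Δ, S_{3/2}] S_{-1} f = (81/8)x^2 + (117/8)x + 43/8

the image equals g(x) = (81/8)x^2 + (117/8)x + 43/8


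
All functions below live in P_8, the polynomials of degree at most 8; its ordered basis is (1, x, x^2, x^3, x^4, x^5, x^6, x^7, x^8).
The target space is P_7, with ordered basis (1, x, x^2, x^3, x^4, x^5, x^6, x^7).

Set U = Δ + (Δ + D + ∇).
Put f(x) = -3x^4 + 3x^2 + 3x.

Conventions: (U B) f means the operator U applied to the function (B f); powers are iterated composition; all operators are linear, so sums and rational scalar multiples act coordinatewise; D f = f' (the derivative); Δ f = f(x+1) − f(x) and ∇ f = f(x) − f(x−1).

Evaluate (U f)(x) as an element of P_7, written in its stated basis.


the result is g(x) = -48x^3 - 18x^2 - 12x + 12

Δ f = -12x^3 - 18x^2 - 6x + 3
Δ f = -12x^3 - 18x^2 - 6x + 3
D f = -12x^3 + 6x + 3
∇ f = -12x^3 + 18x^2 - 6x + 3
(Δ + D + ∇) f = -36x^3 - 6x + 9
(Δ + (Δ + D + ∇)) f = -48x^3 - 18x^2 - 12x + 12


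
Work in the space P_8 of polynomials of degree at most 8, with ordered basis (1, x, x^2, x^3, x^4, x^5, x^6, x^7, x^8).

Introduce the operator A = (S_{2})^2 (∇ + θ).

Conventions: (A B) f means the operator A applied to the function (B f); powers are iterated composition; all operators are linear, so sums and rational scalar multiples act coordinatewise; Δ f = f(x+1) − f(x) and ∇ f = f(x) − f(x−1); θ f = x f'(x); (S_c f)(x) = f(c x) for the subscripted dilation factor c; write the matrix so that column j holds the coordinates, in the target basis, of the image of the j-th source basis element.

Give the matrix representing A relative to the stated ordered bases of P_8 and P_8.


image of 1: 0
image of x: 4x + 1
image of x^2: 32x^2 + 8x - 1
image of x^3: 192x^3 + 48x^2 - 12x + 1
image of x^4: 1024x^4 + 256x^3 - 96x^2 + 16x - 1
image of x^5: 5120x^5 + 1280x^4 - 640x^3 + 160x^2 - 20x + 1
image of x^6: 24576x^6 + 6144x^5 - 3840x^4 + 1280x^3 - 240x^2 + 24x - 1
image of x^7: 114688x^7 + 28672x^6 - 21504x^5 + 8960x^4 - 2240x^3 + 336x^2 - 28x + 1
image of x^8: 524288x^8 + 131072x^7 - 114688x^6 + 57344x^5 - 17920x^4 + 3584x^3 - 448x^2 + 32x - 1
each image's coordinates form column j of the matrix

the matrix is [[0, 1, -1, 1, -1, 1, -1, 1, -1]; [0, 4, 8, -12, 16, -20, 24, -28, 32]; [0, 0, 32, 48, -96, 160, -240, 336, -448]; [0, 0, 0, 192, 256, -640, 1280, -2240, 3584]; [0, 0, 0, 0, 1024, 1280, -3840, 8960, -17920]; [0, 0, 0, 0, 0, 5120, 6144, -21504, 57344]; [0, 0, 0, 0, 0, 0, 24576, 28672, -114688]; [0, 0, 0, 0, 0, 0, 0, 114688, 131072]; [0, 0, 0, 0, 0, 0, 0, 0, 524288]] (rows listed top to bottom)


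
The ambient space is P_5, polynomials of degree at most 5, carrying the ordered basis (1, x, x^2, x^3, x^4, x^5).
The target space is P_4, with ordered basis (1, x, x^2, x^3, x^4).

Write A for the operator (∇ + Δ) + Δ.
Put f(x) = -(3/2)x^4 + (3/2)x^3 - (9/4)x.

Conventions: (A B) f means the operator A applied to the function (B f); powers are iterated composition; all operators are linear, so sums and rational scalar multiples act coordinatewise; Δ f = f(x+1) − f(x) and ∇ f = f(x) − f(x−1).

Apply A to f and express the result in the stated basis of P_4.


the result is g(x) = -18x^3 + (9/2)x^2 - (27/2)x - 15/4

∇ f = -6x^3 + (27/2)x^2 - (21/2)x + 3/4
Δ f = -6x^3 - (9/2)x^2 - (3/2)x - 9/4
(∇ + Δ) f = -12x^3 + 9x^2 - 12x - 3/2
Δ f = -6x^3 - (9/2)x^2 - (3/2)x - 9/4
((∇ + Δ) + Δ) f = -18x^3 + (9/2)x^2 - (27/2)x - 15/4


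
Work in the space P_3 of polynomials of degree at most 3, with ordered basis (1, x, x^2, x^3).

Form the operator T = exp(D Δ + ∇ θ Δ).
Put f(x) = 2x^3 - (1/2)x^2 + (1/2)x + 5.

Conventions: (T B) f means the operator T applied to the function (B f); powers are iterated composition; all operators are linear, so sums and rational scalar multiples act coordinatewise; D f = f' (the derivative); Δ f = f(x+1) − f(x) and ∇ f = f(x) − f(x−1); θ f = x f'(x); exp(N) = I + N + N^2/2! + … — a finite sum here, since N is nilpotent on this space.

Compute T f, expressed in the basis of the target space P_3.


the image equals g(x) = 2x^3 - (1/2)x^2 + (73/2)x + 3

order-1 term: 36x - 2
the series for exp(D Δ + ∇ θ Δ) f terminates at order 1
exp(D Δ + ∇ θ Δ) f = 2x^3 - (1/2)x^2 + (73/2)x + 3


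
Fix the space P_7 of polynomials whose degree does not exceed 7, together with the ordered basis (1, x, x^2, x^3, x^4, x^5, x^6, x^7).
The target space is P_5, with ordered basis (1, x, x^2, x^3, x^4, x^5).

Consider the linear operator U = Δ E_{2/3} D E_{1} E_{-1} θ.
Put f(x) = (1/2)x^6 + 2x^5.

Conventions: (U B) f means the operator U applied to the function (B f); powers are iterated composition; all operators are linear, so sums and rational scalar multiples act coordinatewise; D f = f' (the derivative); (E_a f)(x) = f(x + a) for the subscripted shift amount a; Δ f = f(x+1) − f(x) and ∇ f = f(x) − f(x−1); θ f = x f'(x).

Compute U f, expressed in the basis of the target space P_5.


the image equals g(x) = 90x^4 + 620x^3 + 1480x^2 + (4630/3)x + 16336/27

θ f = 3x^6 + 10x^5
E_{-1} θ f = 3x^6 - 8x^5 - 5x^4 + 40x^3 - 55x^2 + 32x - 7
E_{1} E_{-1} θ f = 3x^6 + 10x^5
D E_{1} E_{-1} θ f = 18x^5 + 50x^4
E_{2/3} (D E_{1}) E_{-1} θ f = 18x^5 + 110x^4 + (640/3)x^3 + (560/3)x^2 + (2080/27)x + 992/81
Δ (E_{2/3} D E_{1} E_{-1}) θ f = 90x^4 + 620x^3 + 1480x^2 + (4630/3)x + 16336/27


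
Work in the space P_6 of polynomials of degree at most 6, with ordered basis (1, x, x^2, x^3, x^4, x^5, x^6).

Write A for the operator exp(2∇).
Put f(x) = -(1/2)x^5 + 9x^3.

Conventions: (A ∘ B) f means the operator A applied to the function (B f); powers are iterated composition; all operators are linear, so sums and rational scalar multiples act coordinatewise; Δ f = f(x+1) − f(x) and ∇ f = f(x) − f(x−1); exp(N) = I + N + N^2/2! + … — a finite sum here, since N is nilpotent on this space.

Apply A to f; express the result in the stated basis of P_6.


order-1 term: -5x^4 + 10x^3 + 44x^2 - 49x + 17
order-2 term: -20x^3 + 60x^2 + 38x - 78
order-3 term: -40x^2 + 120x - 28
order-4 term: -40x + 80
order-5 term: -16
the series for exp(2∇) f terminates at order 5
exp(2∇) f = -(1/2)x^5 - 5x^4 - x^3 + 64x^2 + 69x - 25

g(x) = -(1/2)x^5 - 5x^4 - x^3 + 64x^2 + 69x - 25


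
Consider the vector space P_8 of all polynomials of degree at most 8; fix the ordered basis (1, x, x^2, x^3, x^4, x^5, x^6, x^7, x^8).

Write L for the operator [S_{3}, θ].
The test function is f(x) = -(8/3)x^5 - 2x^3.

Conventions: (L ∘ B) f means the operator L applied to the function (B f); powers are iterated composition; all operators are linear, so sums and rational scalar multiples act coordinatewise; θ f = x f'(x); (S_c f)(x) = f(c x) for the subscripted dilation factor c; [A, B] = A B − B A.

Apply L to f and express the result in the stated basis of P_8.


θ f = -(40/3)x^5 - 6x^3
S_{3} θ f = -3240x^5 - 162x^3
S_{3} f = -648x^5 - 54x^3
θ S_{3} f = -3240x^5 - 162x^3
[S_{3}, θ] f = 0

the image equals g(x) = 0


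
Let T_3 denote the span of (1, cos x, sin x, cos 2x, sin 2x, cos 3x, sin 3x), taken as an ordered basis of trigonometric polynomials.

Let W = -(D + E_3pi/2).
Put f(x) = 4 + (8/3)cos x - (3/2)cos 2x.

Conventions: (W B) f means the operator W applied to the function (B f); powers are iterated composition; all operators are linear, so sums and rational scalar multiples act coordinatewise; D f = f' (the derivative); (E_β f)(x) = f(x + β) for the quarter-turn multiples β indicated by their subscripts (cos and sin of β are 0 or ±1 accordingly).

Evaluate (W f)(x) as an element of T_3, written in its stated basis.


the image equals g(x) = -4 - (3/2)cos 2x - 3sin 2x

D f = -(8/3)sin x + 3sin 2x
E_3pi/2 f = 4 + (8/3)sin x + (3/2)cos 2x
(D + E_3pi/2) f = 4 + (3/2)cos 2x + 3sin 2x
(-(D + E_3pi/2)) f = -4 - (3/2)cos 2x - 3sin 2x


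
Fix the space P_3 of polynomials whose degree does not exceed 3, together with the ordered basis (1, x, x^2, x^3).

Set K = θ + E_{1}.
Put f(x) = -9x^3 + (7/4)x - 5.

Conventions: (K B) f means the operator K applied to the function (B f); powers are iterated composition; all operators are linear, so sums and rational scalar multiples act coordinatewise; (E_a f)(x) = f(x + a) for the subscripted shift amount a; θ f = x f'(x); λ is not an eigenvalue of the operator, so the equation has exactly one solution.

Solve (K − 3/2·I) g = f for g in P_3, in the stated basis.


the result is g(x) = -(18/5)x^3 + (36/5)x^2 - (37/10)x + 49/5

write g with unknown coordinates in the stated basis and equate coefficients in (K − 3/2·I) g = f
solving from the highest basis element down gives g = -(18/5)x^3 + (36/5)x^2 - (37/10)x + 49/5
check: K g = -(72/5)x^3 + (54/5)x^2 - (19/5)x + 97/10
so K g − 3/2·g = -9x^3 + (7/4)x - 5 = f ✓


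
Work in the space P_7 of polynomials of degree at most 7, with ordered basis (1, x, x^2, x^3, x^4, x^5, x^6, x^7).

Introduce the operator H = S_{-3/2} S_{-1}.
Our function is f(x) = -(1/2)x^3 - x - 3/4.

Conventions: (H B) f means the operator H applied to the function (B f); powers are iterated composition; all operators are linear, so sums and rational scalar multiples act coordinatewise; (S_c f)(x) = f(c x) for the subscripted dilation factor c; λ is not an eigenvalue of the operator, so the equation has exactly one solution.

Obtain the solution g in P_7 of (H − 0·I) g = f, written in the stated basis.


the result is g(x) = -(4/27)x^3 - (2/3)x - 3/4

write g with unknown coordinates in the stated basis and equate coefficients in (H − 0·I) g = f
solving from the highest basis element down gives g = -(4/27)x^3 - (2/3)x - 3/4
check: H g = -(1/2)x^3 - x - 3/4
so H g − 0·g = -(1/2)x^3 - x - 3/4 = f ✓


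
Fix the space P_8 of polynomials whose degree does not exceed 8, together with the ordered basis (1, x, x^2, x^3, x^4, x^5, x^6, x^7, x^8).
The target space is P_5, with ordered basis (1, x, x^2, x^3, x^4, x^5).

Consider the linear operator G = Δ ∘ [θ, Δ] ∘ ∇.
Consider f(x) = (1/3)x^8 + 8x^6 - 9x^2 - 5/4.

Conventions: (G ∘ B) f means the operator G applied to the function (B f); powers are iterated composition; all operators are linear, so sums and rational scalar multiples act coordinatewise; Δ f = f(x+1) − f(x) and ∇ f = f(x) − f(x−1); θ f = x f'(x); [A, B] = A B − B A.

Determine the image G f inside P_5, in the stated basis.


∇ f = (8/3)x^7 - (28/3)x^6 + (200/3)x^5 - (430/3)x^4 + (536/3)x^3 - (388/3)x^2 + (98/3)x + 2/3
Δ ∇ f = (56/3)x^6 + (860/3)x^4 + (776/3)x^2 - 4/3
θ Δ ∇ f = 112x^6 + (3440/3)x^4 + (1552/3)x^2
θ ∇ f = (56/3)x^7 - 56x^6 + (1000/3)x^5 - (1720/3)x^4 + 536x^3 - (776/3)x^2 + (98/3)x
Δ θ ∇ f = (392/3)x^6 + 56x^5 + 1480x^4 + (1720/3)x^3 + (3160/3)x^2 + (776/3)x + 98/3
[θ, Δ] ∇ f = -(56/3)x^6 - 56x^5 - (1000/3)x^4 - (1720/3)x^3 - 536x^2 - (776/3)x - 98/3
Δ ([θ, Δ] ∘ ∇) f = -112x^5 - 560x^4 - (6800/3)x^3 - 4560x^2 - (13552/3)x - 1776

the result is g(x) = -112x^5 - 560x^4 - (6800/3)x^3 - 4560x^2 - (13552/3)x - 1776


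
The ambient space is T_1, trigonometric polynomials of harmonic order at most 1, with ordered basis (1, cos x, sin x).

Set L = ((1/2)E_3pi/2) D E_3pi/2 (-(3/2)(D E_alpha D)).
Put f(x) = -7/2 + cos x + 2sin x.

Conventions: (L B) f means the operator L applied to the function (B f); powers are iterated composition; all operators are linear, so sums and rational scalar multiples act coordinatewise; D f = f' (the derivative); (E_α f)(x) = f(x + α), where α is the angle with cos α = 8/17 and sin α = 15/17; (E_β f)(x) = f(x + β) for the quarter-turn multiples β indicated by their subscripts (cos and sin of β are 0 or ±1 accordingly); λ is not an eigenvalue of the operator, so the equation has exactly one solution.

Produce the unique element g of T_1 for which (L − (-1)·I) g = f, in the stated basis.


the image equals g(x) = -7/2 + (644/785)cos x + (808/785)sin x

write g with unknown coordinates in the stated basis and equate coefficients in (L − (-1)·I) g = f
solving from the highest basis element down gives g = -7/2 + (644/785)cos x + (808/785)sin x
check: L g = (141/785)cos x + (762/785)sin x
so L g − (-1)·g = -7/2 + cos x + 2sin x = f ✓


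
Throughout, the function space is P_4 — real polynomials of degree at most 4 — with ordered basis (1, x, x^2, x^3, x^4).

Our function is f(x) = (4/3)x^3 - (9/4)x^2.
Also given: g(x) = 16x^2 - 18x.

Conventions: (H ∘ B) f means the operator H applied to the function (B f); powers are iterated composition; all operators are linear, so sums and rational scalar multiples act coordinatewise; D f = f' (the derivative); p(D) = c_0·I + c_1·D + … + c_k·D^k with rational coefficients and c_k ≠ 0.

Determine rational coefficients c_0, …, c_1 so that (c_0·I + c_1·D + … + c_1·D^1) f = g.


p(D) = 4·D, i.e. c_0 = 0, c_1 = 4

D^0 f = (4/3)x^3 - (9/4)x^2
D^1 f = 4x^2 - (9/2)x
matching coefficients of g against c_0 f + c_1 Df + … from the top degree down determines the c_i
solution: c_0 = 0, c_1 = 4


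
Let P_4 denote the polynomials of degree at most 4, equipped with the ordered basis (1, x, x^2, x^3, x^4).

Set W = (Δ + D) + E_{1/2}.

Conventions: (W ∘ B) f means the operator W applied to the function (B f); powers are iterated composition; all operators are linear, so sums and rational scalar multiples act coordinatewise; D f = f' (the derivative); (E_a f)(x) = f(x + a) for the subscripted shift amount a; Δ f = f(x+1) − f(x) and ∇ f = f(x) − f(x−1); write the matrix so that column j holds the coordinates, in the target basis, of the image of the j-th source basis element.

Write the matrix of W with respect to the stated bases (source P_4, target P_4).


the matrix is [[1, 5/2, 5/4, 9/8, 17/16]; [0, 1, 5, 15/4, 9/2]; [0, 0, 1, 15/2, 15/2]; [0, 0, 0, 1, 10]; [0, 0, 0, 0, 1]] (rows listed top to bottom)

image of 1: 1
image of x: x + 5/2
image of x^2: x^2 + 5x + 5/4
image of x^3: x^3 + (15/2)x^2 + (15/4)x + 9/8
image of x^4: x^4 + 10x^3 + (15/2)x^2 + (9/2)x + 17/16
each image's coordinates form column j of the matrix


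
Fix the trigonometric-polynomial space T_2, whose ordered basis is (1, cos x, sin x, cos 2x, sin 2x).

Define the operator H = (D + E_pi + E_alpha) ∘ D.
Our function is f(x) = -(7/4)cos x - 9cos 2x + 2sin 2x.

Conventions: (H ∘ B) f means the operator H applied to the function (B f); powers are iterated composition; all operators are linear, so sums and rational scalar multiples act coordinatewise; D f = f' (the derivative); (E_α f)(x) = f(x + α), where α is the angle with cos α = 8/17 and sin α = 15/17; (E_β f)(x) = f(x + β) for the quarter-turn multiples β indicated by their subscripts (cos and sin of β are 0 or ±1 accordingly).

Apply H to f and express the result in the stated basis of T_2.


g(x) = (56/17)cos x - (63/68)sin x + (15236/289)cos 2x - (968/289)sin 2x

D f = (7/4)sin x + 4cos 2x + 18sin 2x
D D f = (7/4)cos x + 36cos 2x - 8sin 2x
E_pi D f = -(7/4)sin x + 4cos 2x + 18sin 2x
E_alpha D f = (105/68)cos x + (14/17)sin x + (3676/289)cos 2x - (3858/289)sin 2x
(D + E_pi + E_alpha) D f = (56/17)cos x - (63/68)sin x + (15236/289)cos 2x - (968/289)sin 2x


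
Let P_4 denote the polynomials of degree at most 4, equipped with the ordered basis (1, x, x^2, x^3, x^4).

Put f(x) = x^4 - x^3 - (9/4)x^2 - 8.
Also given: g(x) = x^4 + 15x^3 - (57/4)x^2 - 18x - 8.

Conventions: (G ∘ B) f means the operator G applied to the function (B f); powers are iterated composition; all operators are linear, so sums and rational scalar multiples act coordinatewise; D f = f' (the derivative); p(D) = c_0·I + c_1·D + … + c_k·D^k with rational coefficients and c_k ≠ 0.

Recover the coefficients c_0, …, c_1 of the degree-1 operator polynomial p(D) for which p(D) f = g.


p(D) = I + 4·D, i.e. c_0 = 1, c_1 = 4

D^0 f = x^4 - x^3 - (9/4)x^2 - 8
D^1 f = 4x^3 - 3x^2 - (9/2)x
matching coefficients of g against c_0 f + c_1 Df + … from the top degree down determines the c_i
solution: c_0 = 1, c_1 = 4


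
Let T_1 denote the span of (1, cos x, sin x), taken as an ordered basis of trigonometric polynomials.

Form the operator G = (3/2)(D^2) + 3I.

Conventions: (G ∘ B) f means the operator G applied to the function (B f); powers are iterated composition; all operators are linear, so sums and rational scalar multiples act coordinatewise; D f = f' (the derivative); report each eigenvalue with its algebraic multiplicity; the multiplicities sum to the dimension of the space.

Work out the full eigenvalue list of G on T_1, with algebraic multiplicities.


image of 1: 3
image of cos x: (3/2)cos x
image of sin x: (3/2)sin x
the matrix is diagonal; its diagonal is (3, 3/2, 3/2)
for a triangular matrix the eigenvalues are the diagonal entries, with algebraic multiplicity their repetition count

λ = 3/2 (multiplicity 2), λ = 3 (multiplicity 1)


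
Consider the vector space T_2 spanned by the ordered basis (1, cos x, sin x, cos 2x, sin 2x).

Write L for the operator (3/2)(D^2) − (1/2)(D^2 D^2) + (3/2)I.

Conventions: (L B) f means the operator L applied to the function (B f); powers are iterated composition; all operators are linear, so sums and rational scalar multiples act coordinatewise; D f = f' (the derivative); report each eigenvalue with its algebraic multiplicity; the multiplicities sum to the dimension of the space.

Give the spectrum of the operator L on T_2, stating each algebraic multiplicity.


λ = -25/2 (multiplicity 2), λ = -1/2 (multiplicity 2), λ = 3/2 (multiplicity 1)

image of 1: 3/2
image of cos x: -(1/2)cos x
image of sin x: -(1/2)sin x
image of cos 2x: -(25/2)cos 2x
image of sin 2x: -(25/2)sin 2x
the matrix is diagonal; its diagonal is (3/2, -1/2, -1/2, -25/2, -25/2)
for a triangular matrix the eigenvalues are the diagonal entries, with algebraic multiplicity their repetition count


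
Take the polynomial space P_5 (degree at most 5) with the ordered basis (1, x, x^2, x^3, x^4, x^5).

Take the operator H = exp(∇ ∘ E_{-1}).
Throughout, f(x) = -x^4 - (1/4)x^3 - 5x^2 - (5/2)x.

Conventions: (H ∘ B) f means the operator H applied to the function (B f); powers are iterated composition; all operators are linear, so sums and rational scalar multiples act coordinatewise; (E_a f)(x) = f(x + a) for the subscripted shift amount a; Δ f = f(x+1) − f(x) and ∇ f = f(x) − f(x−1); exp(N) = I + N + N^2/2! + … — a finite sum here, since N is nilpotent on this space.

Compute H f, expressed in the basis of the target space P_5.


order-1 term: -4x^3 + (69/4)x^2 - (143/4)x + 103/4
order-2 term: -6x^2 + (141/4)x - 231/4
order-3 term: -4x + 71/4
order-4 term: -1
the series for exp(∇ ∘ E_{-1}) f terminates at order 4
exp(∇ ∘ E_{-1}) f = -x^4 - (17/4)x^3 + (25/4)x^2 - 7x - 61/4

the result is g(x) = -x^4 - (17/4)x^3 + (25/4)x^2 - 7x - 61/4


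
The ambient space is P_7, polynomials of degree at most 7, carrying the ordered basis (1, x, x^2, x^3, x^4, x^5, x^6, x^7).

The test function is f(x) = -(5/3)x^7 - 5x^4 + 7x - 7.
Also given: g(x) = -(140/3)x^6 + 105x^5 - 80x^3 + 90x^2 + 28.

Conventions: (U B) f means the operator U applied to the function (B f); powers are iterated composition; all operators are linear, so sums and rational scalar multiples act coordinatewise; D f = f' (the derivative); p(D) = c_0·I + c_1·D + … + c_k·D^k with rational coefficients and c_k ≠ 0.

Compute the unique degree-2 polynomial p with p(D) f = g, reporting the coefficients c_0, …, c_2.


D^0 f = -(5/3)x^7 - 5x^4 + 7x - 7
D^1 f = -(35/3)x^6 - 20x^3 + 7
D^2 f = -70x^5 - 60x^2
matching coefficients of g against c_0 f + c_1 Df + … from the top degree down determines the c_i
solution: c_0 = 0, c_1 = 4, c_2 = -3/2

p(D) = 4·D − (3/2)·D^2, i.e. c_0 = 0, c_1 = 4, c_2 = -3/2


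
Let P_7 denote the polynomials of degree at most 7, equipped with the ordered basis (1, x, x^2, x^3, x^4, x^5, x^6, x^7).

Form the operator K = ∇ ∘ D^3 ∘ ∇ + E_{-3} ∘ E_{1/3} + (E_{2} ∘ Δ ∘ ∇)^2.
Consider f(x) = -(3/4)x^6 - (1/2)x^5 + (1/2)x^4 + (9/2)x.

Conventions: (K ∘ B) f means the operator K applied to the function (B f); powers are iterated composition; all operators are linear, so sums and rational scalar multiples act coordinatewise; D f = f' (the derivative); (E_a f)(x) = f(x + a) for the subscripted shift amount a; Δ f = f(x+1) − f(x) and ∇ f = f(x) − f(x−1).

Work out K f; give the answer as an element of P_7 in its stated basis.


the result is g(x) = -(3/4)x^6 + (23/2)x^5 - (437/6)x^4 + (2192/9)x^3 - (19514/27)x^2 - (374711/162)x - 352106/81

∇ f = -(9/2)x^5 + (35/4)x^4 - 8x^3 + (13/4)x^2 + 17/4
D ∇ f = -(45/2)x^4 + 35x^3 - 24x^2 + (13/2)x
D D ∇ f = -90x^3 + 105x^2 - 48x + 13/2
D D D ∇ f = -270x^2 + 210x - 48
∇ D^3 ∇ f = -540x + 480
E_{1/3} f = -(3/4)x^6 - 2x^5 - (19/12)x^4 - (4/9)x^3 + (1/108)x^2 + (733/162)x + 487/324
E_{-3} E_{1/3} f = -(3/4)x^6 + (23/2)x^5 - (437/6)x^4 + (2192/9)x^3 - (12224/27)x^2 + (72409/162)x - 15308/81
∇ f = -(9/2)x^5 + (35/4)x^4 - 8x^3 + (13/4)x^2 + 17/4
Δ ∇ f = -(45/2)x^4 - 10x^3 - (33/2)x^2 - 5x - 1/2
E_{2} Δ ∇ f = -(45/2)x^4 - 190x^3 - (1233/2)x^2 - 911x - 1033/2
∇ (E_{2} ∘ Δ ∘ ∇) f = -90x^3 - 435x^2 - 753x - 462
Δ ∇ (E_{2} ∘ Δ ∘ ∇) f = -270x^2 - 1140x - 1278
E_{2} Δ ∇ (E_{2} ∘ Δ ∘ ∇) f = -270x^2 - 2220x - 4638
(∇ ∘ D^3 ∘ ∇ + E_{-3} ∘ E_{1/3} + (E_{2} ∘ Δ ∘ ∇)^2) f = -(3/4)x^6 + (23/2)x^5 - (437/6)x^4 + (2192/9)x^3 - (19514/27)x^2 - (374711/162)x - 352106/81


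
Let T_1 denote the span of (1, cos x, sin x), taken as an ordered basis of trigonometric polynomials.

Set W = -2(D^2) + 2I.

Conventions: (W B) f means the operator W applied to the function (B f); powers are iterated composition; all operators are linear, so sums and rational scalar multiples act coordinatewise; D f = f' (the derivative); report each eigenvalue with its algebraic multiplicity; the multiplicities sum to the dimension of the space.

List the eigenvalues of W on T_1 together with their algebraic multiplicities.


image of 1: 2
image of cos x: 4cos x
image of sin x: 4sin x
the matrix is diagonal; its diagonal is (2, 4, 4)
for a triangular matrix the eigenvalues are the diagonal entries, with algebraic multiplicity their repetition count

λ = 2 (multiplicity 1), λ = 4 (multiplicity 2)


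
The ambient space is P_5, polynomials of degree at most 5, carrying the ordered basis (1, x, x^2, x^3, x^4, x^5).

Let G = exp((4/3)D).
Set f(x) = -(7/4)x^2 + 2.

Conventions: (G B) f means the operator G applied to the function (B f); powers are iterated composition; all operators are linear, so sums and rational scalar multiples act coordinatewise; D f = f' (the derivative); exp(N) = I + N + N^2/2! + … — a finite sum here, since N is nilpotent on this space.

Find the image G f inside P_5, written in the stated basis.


g(x) = -(7/4)x^2 - (14/3)x - 10/9

order-1 term: -(14/3)x
order-2 term: -28/9
the series for exp((4/3)D) f terminates at order 2
exp((4/3)D) f = -(7/4)x^2 - (14/3)x - 10/9


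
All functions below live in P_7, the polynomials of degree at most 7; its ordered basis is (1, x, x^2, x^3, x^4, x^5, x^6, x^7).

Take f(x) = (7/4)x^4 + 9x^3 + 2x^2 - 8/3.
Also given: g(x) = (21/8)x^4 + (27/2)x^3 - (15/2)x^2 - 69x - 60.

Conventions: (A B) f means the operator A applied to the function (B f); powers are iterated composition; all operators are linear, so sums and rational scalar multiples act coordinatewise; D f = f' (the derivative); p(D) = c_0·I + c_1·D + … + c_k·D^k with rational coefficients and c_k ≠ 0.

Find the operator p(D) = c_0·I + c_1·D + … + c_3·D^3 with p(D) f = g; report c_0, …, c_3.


p(D) = (3/2)·I − (1/2)·D^2 − D^3, i.e. c_0 = 3/2, c_1 = 0, c_2 = -1/2, c_3 = -1

D^0 f = (7/4)x^4 + 9x^3 + 2x^2 - 8/3
D^1 f = 7x^3 + 27x^2 + 4x
D^2 f = 21x^2 + 54x + 4
D^3 f = 42x + 54
matching coefficients of g against c_0 f + c_1 Df + … from the top degree down determines the c_i
solution: c_0 = 3/2, c_1 = 0, c_2 = -1/2, c_3 = -1


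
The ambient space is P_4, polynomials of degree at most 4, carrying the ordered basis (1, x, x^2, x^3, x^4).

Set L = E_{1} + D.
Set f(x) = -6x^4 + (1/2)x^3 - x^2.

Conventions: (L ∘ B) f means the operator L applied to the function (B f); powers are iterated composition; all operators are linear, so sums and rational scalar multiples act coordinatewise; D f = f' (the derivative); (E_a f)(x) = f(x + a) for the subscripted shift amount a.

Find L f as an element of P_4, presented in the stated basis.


the result is g(x) = -6x^4 - (95/2)x^3 - 34x^2 - (53/2)x - 13/2

E_{1} f = -6x^4 - (47/2)x^3 - (71/2)x^2 - (49/2)x - 13/2
D f = -24x^3 + (3/2)x^2 - 2x
(E_{1} + D) f = -6x^4 - (95/2)x^3 - 34x^2 - (53/2)x - 13/2


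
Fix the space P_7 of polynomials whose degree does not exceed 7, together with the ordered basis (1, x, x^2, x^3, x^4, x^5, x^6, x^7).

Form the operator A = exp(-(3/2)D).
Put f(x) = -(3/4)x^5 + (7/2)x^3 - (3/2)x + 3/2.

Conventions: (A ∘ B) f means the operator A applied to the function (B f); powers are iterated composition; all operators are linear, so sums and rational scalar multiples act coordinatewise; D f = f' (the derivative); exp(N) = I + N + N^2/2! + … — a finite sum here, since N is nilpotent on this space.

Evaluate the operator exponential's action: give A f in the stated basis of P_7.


order-1 term: (45/8)x^4 - (63/4)x^2 + 9/4
order-2 term: -(135/8)x^3 + (189/8)x
order-3 term: (405/16)x^2 - 189/16
order-4 term: -(1215/64)x
order-5 term: 729/128
the series for exp(-(3/2)D) f terminates at order 5
exp(-(3/2)D) f = -(3/4)x^5 + (45/8)x^4 - (107/8)x^3 + (153/16)x^2 + (201/64)x - 303/128

g(x) = -(3/4)x^5 + (45/8)x^4 - (107/8)x^3 + (153/16)x^2 + (201/64)x - 303/128


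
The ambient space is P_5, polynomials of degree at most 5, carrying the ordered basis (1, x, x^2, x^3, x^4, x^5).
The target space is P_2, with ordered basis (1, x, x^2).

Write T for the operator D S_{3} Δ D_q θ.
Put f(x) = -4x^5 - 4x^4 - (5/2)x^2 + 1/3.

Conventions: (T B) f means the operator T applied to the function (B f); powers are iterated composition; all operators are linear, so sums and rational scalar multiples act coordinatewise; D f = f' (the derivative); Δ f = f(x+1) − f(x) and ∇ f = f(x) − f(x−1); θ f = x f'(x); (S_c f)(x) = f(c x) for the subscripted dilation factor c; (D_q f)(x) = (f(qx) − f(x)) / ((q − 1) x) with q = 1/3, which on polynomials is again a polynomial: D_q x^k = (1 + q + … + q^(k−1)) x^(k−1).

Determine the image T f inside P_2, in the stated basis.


θ f = -20x^5 - 16x^4 - 5x^2
D_q θ f = -(2420/81)x^4 - (640/27)x^3 - (20/3)x
Δ (D_q θ) f = -(9680/81)x^3 - (6760/27)x^2 - (15440/81)x - 4880/81
S_{3} Δ (D_q θ) f = -(9680/3)x^3 - (6760/3)x^2 - (15440/27)x - 4880/81
D S_{3} Δ (D_q θ) f = -9680x^2 - (13520/3)x - 15440/27

g(x) = -9680x^2 - (13520/3)x - 15440/27


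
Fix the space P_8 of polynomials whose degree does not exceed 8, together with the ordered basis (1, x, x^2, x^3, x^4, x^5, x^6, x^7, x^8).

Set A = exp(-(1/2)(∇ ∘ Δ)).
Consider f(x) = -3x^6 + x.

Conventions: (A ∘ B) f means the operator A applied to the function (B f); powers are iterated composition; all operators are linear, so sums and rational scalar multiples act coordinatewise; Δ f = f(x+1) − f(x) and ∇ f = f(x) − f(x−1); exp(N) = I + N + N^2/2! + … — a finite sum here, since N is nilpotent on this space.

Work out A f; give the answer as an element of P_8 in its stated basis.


order-1 term: 45x^4 + 45x^2 + 3
order-2 term: -135x^2 - 45
order-3 term: 45
the series for exp(-(1/2)(∇ ∘ Δ)) f terminates at order 3
exp(-(1/2)(∇ ∘ Δ)) f = -3x^6 + 45x^4 - 90x^2 + x + 3

g(x) = -3x^6 + 45x^4 - 90x^2 + x + 3


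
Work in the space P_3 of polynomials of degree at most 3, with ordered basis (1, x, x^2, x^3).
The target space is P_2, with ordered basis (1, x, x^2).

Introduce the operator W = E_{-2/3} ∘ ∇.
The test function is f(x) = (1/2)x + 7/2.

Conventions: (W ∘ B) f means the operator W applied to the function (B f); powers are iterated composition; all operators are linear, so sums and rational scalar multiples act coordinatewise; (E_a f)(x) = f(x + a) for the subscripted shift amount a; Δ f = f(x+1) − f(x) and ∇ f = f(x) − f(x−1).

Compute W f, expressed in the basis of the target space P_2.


∇ f = 1/2
E_{-2/3} ∇ f = 1/2

the image equals g(x) = 1/2


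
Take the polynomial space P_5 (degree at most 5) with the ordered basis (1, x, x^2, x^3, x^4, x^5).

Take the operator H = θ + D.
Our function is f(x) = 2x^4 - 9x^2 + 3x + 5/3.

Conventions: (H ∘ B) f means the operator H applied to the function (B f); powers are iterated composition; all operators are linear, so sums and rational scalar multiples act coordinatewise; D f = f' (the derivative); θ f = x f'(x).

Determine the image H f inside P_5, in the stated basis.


θ f = 8x^4 - 18x^2 + 3x
D f = 8x^3 - 18x + 3
(θ + D) f = 8x^4 + 8x^3 - 18x^2 - 15x + 3

g(x) = 8x^4 + 8x^3 - 18x^2 - 15x + 3


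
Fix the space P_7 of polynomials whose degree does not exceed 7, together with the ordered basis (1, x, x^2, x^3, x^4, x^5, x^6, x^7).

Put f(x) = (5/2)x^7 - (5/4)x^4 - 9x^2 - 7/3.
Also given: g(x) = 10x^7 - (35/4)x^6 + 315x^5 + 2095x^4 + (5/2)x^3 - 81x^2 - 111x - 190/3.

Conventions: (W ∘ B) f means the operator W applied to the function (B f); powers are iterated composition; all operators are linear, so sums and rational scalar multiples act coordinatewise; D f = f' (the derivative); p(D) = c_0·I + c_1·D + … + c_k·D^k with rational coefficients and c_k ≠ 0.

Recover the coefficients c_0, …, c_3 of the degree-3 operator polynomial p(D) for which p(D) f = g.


p(D) = 4·I − (1/2)·D + 3·D^2 + 4·D^3, i.e. c_0 = 4, c_1 = -1/2, c_2 = 3, c_3 = 4

D^0 f = (5/2)x^7 - (5/4)x^4 - 9x^2 - 7/3
D^1 f = (35/2)x^6 - 5x^3 - 18x
D^2 f = 105x^5 - 15x^2 - 18
D^3 f = 525x^4 - 30x
matching coefficients of g against c_0 f + c_1 Df + … from the top degree down determines the c_i
solution: c_0 = 4, c_1 = -1/2, c_2 = 3, c_3 = 4


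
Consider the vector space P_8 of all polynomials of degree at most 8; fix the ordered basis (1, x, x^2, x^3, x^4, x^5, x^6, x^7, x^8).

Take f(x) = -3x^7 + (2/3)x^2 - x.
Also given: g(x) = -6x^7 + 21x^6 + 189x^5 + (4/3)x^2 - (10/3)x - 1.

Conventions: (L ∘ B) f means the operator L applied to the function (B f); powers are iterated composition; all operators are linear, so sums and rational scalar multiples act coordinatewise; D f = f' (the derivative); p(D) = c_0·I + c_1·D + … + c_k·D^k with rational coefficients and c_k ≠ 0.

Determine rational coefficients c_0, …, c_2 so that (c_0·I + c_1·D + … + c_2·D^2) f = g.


D^0 f = -3x^7 + (2/3)x^2 - x
D^1 f = -21x^6 + (4/3)x - 1
D^2 f = -126x^5 + 4/3
matching coefficients of g against c_0 f + c_1 Df + … from the top degree down determines the c_i
solution: c_0 = 2, c_1 = -1, c_2 = -3/2

p(D) = 2·I − D − (3/2)·D^2, i.e. c_0 = 2, c_1 = -1, c_2 = -3/2


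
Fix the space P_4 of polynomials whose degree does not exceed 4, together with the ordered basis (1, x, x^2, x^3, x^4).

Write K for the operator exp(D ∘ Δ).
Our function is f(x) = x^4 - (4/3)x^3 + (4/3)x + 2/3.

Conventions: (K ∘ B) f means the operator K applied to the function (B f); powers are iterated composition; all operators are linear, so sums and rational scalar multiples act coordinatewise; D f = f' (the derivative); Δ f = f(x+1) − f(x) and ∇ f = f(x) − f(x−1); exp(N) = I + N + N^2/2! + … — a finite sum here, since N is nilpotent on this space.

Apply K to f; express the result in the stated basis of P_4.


g(x) = x^4 - (4/3)x^3 + 12x^2 + (16/3)x + 38/3

order-1 term: 12x^2 + 4x
order-2 term: 12
the series for exp(D ∘ Δ) f terminates at order 2
exp(D ∘ Δ) f = x^4 - (4/3)x^3 + 12x^2 + (16/3)x + 38/3


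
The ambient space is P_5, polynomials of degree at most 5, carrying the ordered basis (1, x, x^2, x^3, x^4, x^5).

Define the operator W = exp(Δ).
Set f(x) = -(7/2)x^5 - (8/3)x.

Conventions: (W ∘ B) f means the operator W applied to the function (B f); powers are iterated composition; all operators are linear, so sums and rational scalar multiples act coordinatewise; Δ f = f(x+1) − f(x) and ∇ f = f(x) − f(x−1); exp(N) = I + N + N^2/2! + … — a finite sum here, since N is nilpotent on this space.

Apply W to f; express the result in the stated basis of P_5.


the image equals g(x) = -(7/2)x^5 - (35/2)x^4 - 70x^3 - 175x^2 - (1591/6)x - 554/3

order-1 term: -(35/2)x^4 - 35x^3 - 35x^2 - (35/2)x - 37/6
order-2 term: -35x^3 - 105x^2 - (245/2)x - 105/2
order-3 term: -35x^2 - 105x - 175/2
order-4 term: -(35/2)x - 35
order-5 term: -7/2
the series for exp(Δ) f terminates at order 5
exp(Δ) f = -(7/2)x^5 - (35/2)x^4 - 70x^3 - 175x^2 - (1591/6)x - 554/3


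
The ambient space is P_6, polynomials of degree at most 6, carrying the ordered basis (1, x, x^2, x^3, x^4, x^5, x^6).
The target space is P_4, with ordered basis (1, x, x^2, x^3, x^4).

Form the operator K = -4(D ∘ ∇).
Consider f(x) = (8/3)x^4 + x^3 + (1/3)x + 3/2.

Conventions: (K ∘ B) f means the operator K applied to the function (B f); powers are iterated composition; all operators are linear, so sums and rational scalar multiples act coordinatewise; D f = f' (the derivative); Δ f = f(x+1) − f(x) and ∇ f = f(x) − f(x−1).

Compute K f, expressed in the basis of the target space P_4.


∇ f = (32/3)x^3 - 13x^2 + (23/3)x - 4/3
D ∇ f = 32x^2 - 26x + 23/3
(-4(D ∘ ∇)) f = -128x^2 + 104x - 92/3

g(x) = -128x^2 + 104x - 92/3


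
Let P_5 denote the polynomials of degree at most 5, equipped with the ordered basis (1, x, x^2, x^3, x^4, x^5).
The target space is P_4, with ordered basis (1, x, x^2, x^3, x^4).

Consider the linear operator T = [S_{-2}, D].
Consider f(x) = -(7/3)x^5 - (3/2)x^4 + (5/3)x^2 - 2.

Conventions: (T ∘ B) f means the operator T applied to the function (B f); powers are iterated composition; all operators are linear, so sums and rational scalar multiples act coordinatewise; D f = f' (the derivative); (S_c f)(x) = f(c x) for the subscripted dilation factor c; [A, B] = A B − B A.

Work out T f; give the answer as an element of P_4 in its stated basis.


D f = -(35/3)x^4 - 6x^3 + (10/3)x
S_{-2} D f = -(560/3)x^4 + 48x^3 - (20/3)x
S_{-2} f = (224/3)x^5 - 24x^4 + (20/3)x^2 - 2
D S_{-2} f = (1120/3)x^4 - 96x^3 + (40/3)x
[S_{-2}, D] f = -560x^4 + 144x^3 - 20x

g(x) = -560x^4 + 144x^3 - 20x


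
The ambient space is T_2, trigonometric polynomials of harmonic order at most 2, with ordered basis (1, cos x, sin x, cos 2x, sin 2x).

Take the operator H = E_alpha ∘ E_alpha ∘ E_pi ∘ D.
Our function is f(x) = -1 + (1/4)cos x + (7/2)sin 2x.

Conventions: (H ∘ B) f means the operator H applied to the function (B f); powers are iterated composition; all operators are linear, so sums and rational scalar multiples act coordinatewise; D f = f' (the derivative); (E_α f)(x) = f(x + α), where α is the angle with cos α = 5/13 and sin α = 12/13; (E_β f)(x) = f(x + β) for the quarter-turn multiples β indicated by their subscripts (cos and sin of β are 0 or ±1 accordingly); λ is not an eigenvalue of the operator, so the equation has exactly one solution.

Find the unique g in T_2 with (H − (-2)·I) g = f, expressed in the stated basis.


write g with unknown coordinates in the stated basis and equate coefficients in (H − (-2)·I) g = f
solving from the highest basis element down gives g = -1/2 + (229/2650)cos x + (119/5300)sin x + (7/1912)cos 2x + (7/8)sin 2x
check: H g = (409/5300)cos x - (119/2650)sin x - (7/956)cos 2x + (7/4)sin 2x
so H g − (-2)·g = -1 + (1/4)cos x + (7/2)sin 2x = f ✓

g(x) = -1/2 + (229/2650)cos x + (119/5300)sin x + (7/1912)cos 2x + (7/8)sin 2x


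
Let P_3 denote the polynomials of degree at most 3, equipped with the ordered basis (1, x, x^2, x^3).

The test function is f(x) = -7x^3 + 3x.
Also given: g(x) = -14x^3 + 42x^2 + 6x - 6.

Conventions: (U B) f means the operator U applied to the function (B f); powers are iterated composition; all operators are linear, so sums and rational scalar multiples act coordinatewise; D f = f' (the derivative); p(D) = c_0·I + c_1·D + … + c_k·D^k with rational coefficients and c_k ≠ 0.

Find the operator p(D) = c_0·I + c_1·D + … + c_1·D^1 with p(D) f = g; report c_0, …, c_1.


D^0 f = -7x^3 + 3x
D^1 f = -21x^2 + 3
matching coefficients of g against c_0 f + c_1 Df + … from the top degree down determines the c_i
solution: c_0 = 2, c_1 = -2

p(D) = 2·I − 2·D, i.e. c_0 = 2, c_1 = -2


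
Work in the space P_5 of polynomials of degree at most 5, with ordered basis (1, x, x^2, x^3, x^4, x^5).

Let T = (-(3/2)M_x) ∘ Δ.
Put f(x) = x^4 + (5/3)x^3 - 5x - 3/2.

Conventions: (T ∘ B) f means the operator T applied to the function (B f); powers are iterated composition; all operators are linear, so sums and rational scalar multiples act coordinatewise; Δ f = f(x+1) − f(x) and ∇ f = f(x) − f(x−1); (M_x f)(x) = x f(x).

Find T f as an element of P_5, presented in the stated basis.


g(x) = -6x^4 - (33/2)x^3 - (27/2)x^2 + (7/2)x

Δ f = 4x^3 + 11x^2 + 9x - 7/3
M_x Δ f = 4x^4 + 11x^3 + 9x^2 - (7/3)x
(-(3/2)M_x) Δ f = -6x^4 - (33/2)x^3 - (27/2)x^2 + (7/2)x
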